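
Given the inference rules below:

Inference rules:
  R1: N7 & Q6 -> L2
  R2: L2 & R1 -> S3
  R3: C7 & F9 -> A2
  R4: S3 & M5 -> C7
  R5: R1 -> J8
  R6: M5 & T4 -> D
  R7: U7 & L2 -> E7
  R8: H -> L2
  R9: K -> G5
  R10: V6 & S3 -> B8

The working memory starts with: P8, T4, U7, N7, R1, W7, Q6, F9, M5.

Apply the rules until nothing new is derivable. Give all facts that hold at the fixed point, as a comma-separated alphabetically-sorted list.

Round 1 fires R1, R5, R6, giving L2, J8, D.
Round 2 fires R2, R7, giving S3, E7.
Round 3 fires R4, giving C7.
Round 4 fires R3, giving A2.

A2, C7, D, E7, F9, J8, L2, M5, N7, P8, Q6, R1, S3, T4, U7, W7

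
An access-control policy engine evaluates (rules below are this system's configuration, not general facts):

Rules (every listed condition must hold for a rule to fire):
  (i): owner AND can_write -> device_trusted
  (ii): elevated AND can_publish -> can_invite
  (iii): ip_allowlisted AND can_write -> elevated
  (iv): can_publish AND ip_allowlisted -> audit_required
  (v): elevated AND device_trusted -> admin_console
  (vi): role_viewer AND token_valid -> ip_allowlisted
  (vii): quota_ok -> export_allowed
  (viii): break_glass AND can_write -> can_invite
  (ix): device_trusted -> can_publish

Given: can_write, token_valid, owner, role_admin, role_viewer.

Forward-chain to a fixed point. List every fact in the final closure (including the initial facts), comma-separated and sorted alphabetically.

Round 1: (i) [owner AND can_write -> device_trusted]; (vi) [role_viewer AND token_valid -> ip_allowlisted]. New: device_trusted, ip_allowlisted.
Round 2: (iii) [ip_allowlisted AND can_write -> elevated]; (ix) [device_trusted -> can_publish]. New: elevated, can_publish.
Round 3: (ii) [elevated AND can_publish -> can_invite]; (iv) [can_publish AND ip_allowlisted -> audit_required]; (v) [elevated AND device_trusted -> admin_console]. New: can_invite, audit_required, admin_console.

admin_console, audit_required, can_invite, can_publish, can_write, device_trusted, elevated, ip_allowlisted, owner, role_admin, role_viewer, token_valid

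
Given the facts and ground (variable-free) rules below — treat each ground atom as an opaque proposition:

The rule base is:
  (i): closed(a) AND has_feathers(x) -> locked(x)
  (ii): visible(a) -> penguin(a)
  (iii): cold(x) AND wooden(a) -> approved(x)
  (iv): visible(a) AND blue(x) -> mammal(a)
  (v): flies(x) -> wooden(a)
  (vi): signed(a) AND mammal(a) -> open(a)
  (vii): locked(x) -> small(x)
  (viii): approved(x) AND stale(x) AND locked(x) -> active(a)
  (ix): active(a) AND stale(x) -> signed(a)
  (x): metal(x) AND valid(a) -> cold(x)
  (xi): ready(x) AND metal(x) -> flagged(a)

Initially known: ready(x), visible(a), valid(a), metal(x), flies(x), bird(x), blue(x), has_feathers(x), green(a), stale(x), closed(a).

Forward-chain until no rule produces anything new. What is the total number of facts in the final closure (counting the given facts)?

22

Round 1: (i) [closed(a) AND has_feathers(x) -> locked(x)]; (ii) [visible(a) -> penguin(a)]; (iv) [visible(a) AND blue(x) -> mammal(a)]; (v) [flies(x) -> wooden(a)]; (x) [metal(x) AND valid(a) -> cold(x)]; (xi) [ready(x) AND metal(x) -> flagged(a)]. Adds locked(x), penguin(a), mammal(a), wooden(a), cold(x), flagged(a).
Round 2: (iii) [cold(x) AND wooden(a) -> approved(x)]; (vii) [locked(x) -> small(x)]. Adds approved(x), small(x).
Round 3: (viii) [approved(x) AND stale(x) AND locked(x) -> active(a)]. Adds active(a).
Round 4: (ix) [active(a) AND stale(x) -> signed(a)]. Adds signed(a).
Round 5: (vi) [signed(a) AND mammal(a) -> open(a)]. Adds open(a).
Closure: {active(a), approved(x), bird(x), blue(x), closed(a), cold(x), flagged(a), flies(x), green(a), has_feathers(x), locked(x), mammal(a), metal(x), open(a), penguin(a), ready(x), signed(a), small(x), stale(x), valid(a), visible(a), wooden(a)} — 22 facts.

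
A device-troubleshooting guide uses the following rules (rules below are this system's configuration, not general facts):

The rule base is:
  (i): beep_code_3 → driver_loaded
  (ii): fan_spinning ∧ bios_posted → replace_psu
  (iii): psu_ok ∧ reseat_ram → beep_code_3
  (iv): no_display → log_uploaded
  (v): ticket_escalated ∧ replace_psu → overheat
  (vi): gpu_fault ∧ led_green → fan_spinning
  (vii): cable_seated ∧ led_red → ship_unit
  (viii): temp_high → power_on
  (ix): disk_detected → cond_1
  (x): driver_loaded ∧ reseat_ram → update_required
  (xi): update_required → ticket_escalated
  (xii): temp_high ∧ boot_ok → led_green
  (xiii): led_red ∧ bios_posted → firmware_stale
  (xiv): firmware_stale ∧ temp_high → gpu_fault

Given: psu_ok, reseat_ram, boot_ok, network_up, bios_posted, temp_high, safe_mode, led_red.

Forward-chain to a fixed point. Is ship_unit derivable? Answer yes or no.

Round 1: (iii) [psu_ok ∧ reseat_ram → beep_code_3]; (viii) [temp_high → power_on]; (xii) [temp_high ∧ boot_ok → led_green]; (xiii) [led_red ∧ bios_posted → firmware_stale]. Adds beep_code_3, power_on, led_green, firmware_stale.
Round 2: (i) [beep_code_3 → driver_loaded]; (xiv) [firmware_stale ∧ temp_high → gpu_fault]. Adds driver_loaded, gpu_fault.
Round 3: (vi) [gpu_fault ∧ led_green → fan_spinning]; (x) [driver_loaded ∧ reseat_ram → update_required]. Adds fan_spinning, update_required.
Round 4: (ii) [fan_spinning ∧ bios_posted → replace_psu]; (xi) [update_required → ticket_escalated]. Adds replace_psu, ticket_escalated.
Round 5: (v) [ticket_escalated ∧ replace_psu → overheat]. Adds overheat.
Fixed point reached. ship_unit is concluded only by (vii); (vii) needs cable_seated (never derived).

no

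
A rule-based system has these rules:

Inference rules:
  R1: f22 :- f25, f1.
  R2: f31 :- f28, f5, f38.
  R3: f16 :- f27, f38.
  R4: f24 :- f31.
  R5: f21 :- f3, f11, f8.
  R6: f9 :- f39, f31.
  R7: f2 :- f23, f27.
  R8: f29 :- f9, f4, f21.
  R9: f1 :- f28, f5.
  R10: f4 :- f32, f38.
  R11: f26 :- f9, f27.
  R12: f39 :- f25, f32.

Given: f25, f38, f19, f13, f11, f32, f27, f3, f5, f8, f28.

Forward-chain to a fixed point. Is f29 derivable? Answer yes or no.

yes

Round 1 — R2, R3, R5, R9, R10, R12, derive f31, f16, f21, f1, f4, f39.
Round 2 — R1, R4, R6, derive f22, f24, f9.
Round 3 — R8, R11, derive f29, f26.
f29 appears in round 3, so it is derivable.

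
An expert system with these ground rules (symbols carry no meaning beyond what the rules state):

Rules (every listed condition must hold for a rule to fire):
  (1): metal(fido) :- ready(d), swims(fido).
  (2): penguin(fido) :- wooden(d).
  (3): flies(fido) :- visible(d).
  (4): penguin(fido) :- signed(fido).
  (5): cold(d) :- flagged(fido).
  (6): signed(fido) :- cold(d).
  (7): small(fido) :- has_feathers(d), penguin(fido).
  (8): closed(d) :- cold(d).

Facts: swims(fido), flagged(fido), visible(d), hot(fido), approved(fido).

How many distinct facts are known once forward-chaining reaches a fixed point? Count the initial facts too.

Round 1 — (3), (5), derive flies(fido), cold(d).
Round 2 — (6), (8), derive signed(fido), closed(d).
Round 3 — (4), derive penguin(fido).
Closure: {approved(fido), closed(d), cold(d), flagged(fido), flies(fido), hot(fido), penguin(fido), signed(fido), swims(fido), visible(d)} — 10 facts.

10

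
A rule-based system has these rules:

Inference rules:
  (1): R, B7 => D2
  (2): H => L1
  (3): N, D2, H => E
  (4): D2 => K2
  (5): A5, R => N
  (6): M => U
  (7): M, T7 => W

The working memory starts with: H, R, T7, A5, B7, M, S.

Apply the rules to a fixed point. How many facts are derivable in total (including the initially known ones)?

Round 1 fires (1), (2), (5), (6), (7), giving D2, L1, N, U, W.
Round 2 fires (3), (4), giving E, K2.
Closure: {A5, B7, D2, E, H, K2, L1, M, N, R, S, T7, U, W} — 14 facts.

14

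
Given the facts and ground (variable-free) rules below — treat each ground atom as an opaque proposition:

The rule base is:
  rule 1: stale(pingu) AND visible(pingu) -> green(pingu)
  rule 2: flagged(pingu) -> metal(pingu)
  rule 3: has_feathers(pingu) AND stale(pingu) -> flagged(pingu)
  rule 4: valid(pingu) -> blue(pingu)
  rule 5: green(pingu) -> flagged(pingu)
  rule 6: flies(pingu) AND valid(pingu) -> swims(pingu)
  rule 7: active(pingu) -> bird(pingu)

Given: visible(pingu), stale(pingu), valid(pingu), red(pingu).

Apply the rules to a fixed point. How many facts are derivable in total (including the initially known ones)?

8

[1] rule 1 [stale(pingu) AND visible(pingu) -> green(pingu)]; rule 4 [valid(pingu) -> blue(pingu)]. ⇒ new: green(pingu), blue(pingu).
[2] rule 5 [green(pingu) -> flagged(pingu)]. ⇒ new: flagged(pingu).
[3] rule 2 [flagged(pingu) -> metal(pingu)]. ⇒ new: metal(pingu).
Closure: {blue(pingu), flagged(pingu), green(pingu), metal(pingu), red(pingu), stale(pingu), valid(pingu), visible(pingu)} — 8 facts.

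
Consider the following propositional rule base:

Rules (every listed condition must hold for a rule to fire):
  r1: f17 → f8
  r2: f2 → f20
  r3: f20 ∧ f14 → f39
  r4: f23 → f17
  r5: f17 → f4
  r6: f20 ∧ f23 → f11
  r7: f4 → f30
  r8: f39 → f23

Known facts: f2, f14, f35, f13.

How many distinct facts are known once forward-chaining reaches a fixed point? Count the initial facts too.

Round 1: r2 [f2 → f20]. New: f20.
Round 2: r3 [f20 ∧ f14 → f39]. New: f39.
Round 3: r8 [f39 → f23]. New: f23.
Round 4: r4 [f23 → f17]; r6 [f20 ∧ f23 → f11]. New: f17, f11.
Round 5: r1 [f17 → f8]; r5 [f17 → f4]. New: f8, f4.
Round 6: r7 [f4 → f30]. New: f30.
Closure: {f11, f13, f14, f17, f2, f20, f23, f30, f35, f39, f4, f8} — 12 facts.

12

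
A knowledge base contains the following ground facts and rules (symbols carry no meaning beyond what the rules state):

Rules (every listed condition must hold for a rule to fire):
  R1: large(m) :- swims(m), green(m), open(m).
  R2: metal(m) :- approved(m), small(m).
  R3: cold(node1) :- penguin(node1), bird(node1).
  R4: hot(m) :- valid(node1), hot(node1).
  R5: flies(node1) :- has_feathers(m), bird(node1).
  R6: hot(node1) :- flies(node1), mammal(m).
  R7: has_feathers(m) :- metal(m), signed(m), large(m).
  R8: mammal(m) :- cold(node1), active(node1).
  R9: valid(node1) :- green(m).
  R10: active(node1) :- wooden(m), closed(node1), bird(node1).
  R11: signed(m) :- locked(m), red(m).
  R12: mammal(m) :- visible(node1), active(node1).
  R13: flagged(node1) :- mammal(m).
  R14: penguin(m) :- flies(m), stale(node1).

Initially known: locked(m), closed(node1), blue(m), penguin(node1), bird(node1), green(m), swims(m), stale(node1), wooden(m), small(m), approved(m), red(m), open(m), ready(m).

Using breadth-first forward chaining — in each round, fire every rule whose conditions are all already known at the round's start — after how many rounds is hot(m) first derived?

Round 1 fires R1, R2, R3, R9, R10, R11, giving large(m), metal(m), cold(node1), valid(node1), active(node1), signed(m).
Round 2 fires R7, R8, giving has_feathers(m), mammal(m).
Round 3 fires R5, R13, giving flies(node1), flagged(node1).
Round 4 fires R6, giving hot(node1).
Round 5 fires R4, giving hot(m).
hot(m) first appears in round 5.

5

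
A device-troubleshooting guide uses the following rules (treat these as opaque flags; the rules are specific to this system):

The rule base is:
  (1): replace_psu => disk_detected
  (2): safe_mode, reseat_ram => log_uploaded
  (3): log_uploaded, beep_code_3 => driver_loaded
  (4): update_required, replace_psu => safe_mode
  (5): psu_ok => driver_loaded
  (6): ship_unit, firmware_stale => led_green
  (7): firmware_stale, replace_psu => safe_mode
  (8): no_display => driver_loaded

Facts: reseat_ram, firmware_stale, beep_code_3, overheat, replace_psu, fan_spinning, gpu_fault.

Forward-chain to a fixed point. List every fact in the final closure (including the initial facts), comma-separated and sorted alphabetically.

Round 1: (1) [replace_psu => disk_detected]; (7) [firmware_stale, replace_psu => safe_mode]. Adds disk_detected, safe_mode.
Round 2: (2) [safe_mode, reseat_ram => log_uploaded]. Adds log_uploaded.
Round 3: (3) [log_uploaded, beep_code_3 => driver_loaded]. Adds driver_loaded.

beep_code_3, disk_detected, driver_loaded, fan_spinning, firmware_stale, gpu_fault, log_uploaded, overheat, replace_psu, reseat_ram, safe_mode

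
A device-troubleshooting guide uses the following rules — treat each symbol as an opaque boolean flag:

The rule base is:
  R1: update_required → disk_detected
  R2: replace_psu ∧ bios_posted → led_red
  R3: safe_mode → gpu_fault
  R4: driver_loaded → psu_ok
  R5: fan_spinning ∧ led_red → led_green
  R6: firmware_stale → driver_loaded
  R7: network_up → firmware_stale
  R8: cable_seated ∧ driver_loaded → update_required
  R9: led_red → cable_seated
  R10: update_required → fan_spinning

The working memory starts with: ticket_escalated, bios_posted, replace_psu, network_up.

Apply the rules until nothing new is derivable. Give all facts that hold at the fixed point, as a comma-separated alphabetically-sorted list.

Round 1 fires R2, R7, giving led_red, firmware_stale.
Round 2 fires R6, R9, giving driver_loaded, cable_seated.
Round 3 fires R4, R8, giving psu_ok, update_required.
Round 4 fires R1, R10, giving disk_detected, fan_spinning.
Round 5 fires R5, giving led_green.

bios_posted, cable_seated, disk_detected, driver_loaded, fan_spinning, firmware_stale, led_green, led_red, network_up, psu_ok, replace_psu, ticket_escalated, update_required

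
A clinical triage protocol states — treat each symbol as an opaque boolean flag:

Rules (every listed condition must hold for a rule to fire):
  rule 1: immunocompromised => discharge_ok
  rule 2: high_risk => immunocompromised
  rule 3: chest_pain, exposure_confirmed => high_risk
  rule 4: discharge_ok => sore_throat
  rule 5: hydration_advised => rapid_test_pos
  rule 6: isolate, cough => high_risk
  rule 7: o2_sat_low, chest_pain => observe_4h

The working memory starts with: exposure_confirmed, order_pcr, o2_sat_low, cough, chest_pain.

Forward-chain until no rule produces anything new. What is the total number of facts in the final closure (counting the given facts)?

Round 1: rule 3 [chest_pain, exposure_confirmed => high_risk]; rule 7 [o2_sat_low, chest_pain => observe_4h]. New: high_risk, observe_4h.
Round 2: rule 2 [high_risk => immunocompromised]. New: immunocompromised.
Round 3: rule 1 [immunocompromised => discharge_ok]. New: discharge_ok.
Round 4: rule 4 [discharge_ok => sore_throat]. New: sore_throat.
Closure: {chest_pain, cough, discharge_ok, exposure_confirmed, high_risk, immunocompromised, o2_sat_low, observe_4h, order_pcr, sore_throat} — 10 facts.

10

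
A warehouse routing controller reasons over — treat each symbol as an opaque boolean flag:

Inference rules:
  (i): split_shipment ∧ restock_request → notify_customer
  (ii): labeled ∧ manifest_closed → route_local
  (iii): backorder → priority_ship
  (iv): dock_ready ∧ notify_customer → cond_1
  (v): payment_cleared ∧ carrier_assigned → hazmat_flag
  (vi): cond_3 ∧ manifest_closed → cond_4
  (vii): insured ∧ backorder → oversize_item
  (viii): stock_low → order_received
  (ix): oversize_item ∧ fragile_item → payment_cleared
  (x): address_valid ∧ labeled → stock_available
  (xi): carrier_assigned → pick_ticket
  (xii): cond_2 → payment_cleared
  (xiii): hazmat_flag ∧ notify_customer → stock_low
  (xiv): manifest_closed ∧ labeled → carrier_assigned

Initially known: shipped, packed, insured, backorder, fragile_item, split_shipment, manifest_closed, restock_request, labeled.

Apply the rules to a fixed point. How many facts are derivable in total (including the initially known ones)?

[1] (i) [split_shipment ∧ restock_request → notify_customer]; (ii) [labeled ∧ manifest_closed → route_local]; (iii) [backorder → priority_ship]; (vii) [insured ∧ backorder → oversize_item]; (xiv) [manifest_closed ∧ labeled → carrier_assigned]. ⇒ new: notify_customer, route_local, priority_ship, oversize_item, carrier_assigned.
[2] (ix) [oversize_item ∧ fragile_item → payment_cleared]; (xi) [carrier_assigned → pick_ticket]. ⇒ new: payment_cleared, pick_ticket.
[3] (v) [payment_cleared ∧ carrier_assigned → hazmat_flag]. ⇒ new: hazmat_flag.
[4] (xiii) [hazmat_flag ∧ notify_customer → stock_low]. ⇒ new: stock_low.
[5] (viii) [stock_low → order_received]. ⇒ new: order_received.
Closure: {backorder, carrier_assigned, fragile_item, hazmat_flag, insured, labeled, manifest_closed, notify_customer, order_received, oversize_item, packed, payment_cleared, pick_ticket, priority_ship, restock_request, route_local, shipped, split_shipment, stock_low} — 19 facts.

19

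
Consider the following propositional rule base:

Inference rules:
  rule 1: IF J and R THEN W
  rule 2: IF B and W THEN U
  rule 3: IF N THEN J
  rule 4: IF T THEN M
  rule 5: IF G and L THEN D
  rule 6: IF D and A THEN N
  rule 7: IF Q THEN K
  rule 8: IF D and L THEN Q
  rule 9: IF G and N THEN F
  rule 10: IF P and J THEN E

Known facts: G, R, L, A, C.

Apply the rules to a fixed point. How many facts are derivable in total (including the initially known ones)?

Round 1: rule 5 [IF G and L THEN D]. Adds D.
Round 2: rule 6 [IF D and A THEN N]; rule 8 [IF D and L THEN Q]. Adds N, Q.
Round 3: rule 3 [IF N THEN J]; rule 7 [IF Q THEN K]; rule 9 [IF G and N THEN F]. Adds J, K, F.
Round 4: rule 1 [IF J and R THEN W]. Adds W.
Closure: {A, C, D, F, G, J, K, L, N, Q, R, W} — 12 facts.

12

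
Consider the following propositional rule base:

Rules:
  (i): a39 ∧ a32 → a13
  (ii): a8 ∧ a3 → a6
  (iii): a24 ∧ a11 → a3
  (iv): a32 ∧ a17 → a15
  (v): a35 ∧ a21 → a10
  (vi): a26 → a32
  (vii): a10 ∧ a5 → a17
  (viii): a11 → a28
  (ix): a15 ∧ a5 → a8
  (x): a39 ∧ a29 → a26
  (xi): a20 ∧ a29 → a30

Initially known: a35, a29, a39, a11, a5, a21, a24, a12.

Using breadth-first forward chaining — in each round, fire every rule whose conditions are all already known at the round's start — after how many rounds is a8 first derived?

4

Round 1 — (iii), (v), (viii), (x), derive a3, a10, a28, a26.
Round 2 — (vi), (vii), derive a32, a17.
Round 3 — (i), (iv), derive a13, a15.
Round 4 — (ix), derive a8.
a8 first appears in round 4.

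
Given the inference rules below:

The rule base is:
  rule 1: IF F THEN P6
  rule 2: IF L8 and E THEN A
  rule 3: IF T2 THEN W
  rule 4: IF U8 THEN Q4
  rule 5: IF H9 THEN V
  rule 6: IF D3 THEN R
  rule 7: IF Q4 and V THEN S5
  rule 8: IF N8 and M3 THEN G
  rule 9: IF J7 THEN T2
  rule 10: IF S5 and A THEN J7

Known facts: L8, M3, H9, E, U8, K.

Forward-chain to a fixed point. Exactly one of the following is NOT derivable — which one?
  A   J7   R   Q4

R

Round 1 — rule 2, rule 4, rule 5, derive A, Q4, V.
Round 2 — rule 7, derive S5.
Round 3 — rule 10, derive J7.
Round 4 — rule 9, derive T2.
Round 5 — rule 3, derive W.
Derived: J7 (round 3), A (round 1), Q4 (round 1). R never appears in any round.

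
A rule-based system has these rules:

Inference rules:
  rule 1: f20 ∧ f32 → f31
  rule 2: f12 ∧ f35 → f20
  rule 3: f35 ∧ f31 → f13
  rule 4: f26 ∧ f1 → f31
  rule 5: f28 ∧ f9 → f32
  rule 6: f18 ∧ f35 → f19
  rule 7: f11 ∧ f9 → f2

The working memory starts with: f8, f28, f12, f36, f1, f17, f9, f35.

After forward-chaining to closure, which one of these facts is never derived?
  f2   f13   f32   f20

f2

[1] rule 2 [f12 ∧ f35 → f20]; rule 5 [f28 ∧ f9 → f32]. ⇒ new: f20, f32.
[2] rule 1 [f20 ∧ f32 → f31]. ⇒ new: f31.
[3] rule 3 [f35 ∧ f31 → f13]. ⇒ new: f13.
Derived: f13 (round 3), f32 (round 1), f20 (round 1). f2 never appears in any round.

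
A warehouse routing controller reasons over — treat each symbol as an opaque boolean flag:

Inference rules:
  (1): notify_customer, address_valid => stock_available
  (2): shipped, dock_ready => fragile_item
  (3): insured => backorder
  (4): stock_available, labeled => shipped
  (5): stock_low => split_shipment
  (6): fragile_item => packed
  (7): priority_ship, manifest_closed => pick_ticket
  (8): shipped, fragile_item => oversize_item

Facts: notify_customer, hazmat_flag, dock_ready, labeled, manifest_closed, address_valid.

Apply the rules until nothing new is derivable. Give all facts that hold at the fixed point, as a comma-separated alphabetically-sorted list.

address_valid, dock_ready, fragile_item, hazmat_flag, labeled, manifest_closed, notify_customer, oversize_item, packed, shipped, stock_available

Round 1 fires (1), giving stock_available.
Round 2 fires (4), giving shipped.
Round 3 fires (2), giving fragile_item.
Round 4 fires (6), (8), giving packed, oversize_item.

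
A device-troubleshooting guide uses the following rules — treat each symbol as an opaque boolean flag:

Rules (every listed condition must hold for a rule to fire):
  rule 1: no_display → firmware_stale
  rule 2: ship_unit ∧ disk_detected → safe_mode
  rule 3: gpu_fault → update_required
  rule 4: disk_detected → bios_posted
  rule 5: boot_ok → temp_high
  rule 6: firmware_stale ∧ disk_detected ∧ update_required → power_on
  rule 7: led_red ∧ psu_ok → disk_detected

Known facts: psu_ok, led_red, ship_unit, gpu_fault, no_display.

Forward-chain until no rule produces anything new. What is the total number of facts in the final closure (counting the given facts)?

11

[1] rule 1 [no_display → firmware_stale]; rule 3 [gpu_fault → update_required]; rule 7 [led_red ∧ psu_ok → disk_detected]. ⇒ new: firmware_stale, update_required, disk_detected.
[2] rule 2 [ship_unit ∧ disk_detected → safe_mode]; rule 4 [disk_detected → bios_posted]; rule 6 [firmware_stale ∧ disk_detected ∧ update_required → power_on]. ⇒ new: safe_mode, bios_posted, power_on.
Closure: {bios_posted, disk_detected, firmware_stale, gpu_fault, led_red, no_display, power_on, psu_ok, safe_mode, ship_unit, update_required} — 11 facts.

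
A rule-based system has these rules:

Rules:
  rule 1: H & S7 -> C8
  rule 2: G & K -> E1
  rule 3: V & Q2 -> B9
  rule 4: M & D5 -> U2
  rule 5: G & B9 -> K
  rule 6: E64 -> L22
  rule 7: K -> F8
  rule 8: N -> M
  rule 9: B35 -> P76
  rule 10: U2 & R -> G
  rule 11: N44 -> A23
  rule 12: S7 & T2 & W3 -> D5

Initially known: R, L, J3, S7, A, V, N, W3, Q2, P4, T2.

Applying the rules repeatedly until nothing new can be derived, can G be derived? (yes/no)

[1] rule 3 [V & Q2 -> B9]; rule 8 [N -> M]; rule 12 [S7 & T2 & W3 -> D5]. ⇒ new: B9, M, D5.
[2] rule 4 [M & D5 -> U2]. ⇒ new: U2.
[3] rule 10 [U2 & R -> G]. ⇒ new: G.
[4] rule 5 [G & B9 -> K]. ⇒ new: K.
[5] rule 2 [G & K -> E1]; rule 7 [K -> F8]. ⇒ new: E1, F8.
G appears in round 3, so it is derivable.

yes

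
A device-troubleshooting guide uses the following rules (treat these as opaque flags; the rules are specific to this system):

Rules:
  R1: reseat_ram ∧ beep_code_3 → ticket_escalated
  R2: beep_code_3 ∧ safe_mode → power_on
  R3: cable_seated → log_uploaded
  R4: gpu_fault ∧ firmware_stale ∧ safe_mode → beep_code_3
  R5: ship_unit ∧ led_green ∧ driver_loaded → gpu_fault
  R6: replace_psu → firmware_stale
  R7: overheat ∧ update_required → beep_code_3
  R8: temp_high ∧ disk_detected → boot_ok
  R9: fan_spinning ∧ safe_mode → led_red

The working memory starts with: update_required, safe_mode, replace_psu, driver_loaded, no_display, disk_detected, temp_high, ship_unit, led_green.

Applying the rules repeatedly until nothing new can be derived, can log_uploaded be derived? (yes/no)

Round 1 fires R5, R6, R8, giving gpu_fault, firmware_stale, boot_ok.
Round 2 fires R4, giving beep_code_3.
Round 3 fires R2, giving power_on.
Fixed point reached. log_uploaded is concluded only by R3; R3 needs cable_seated (never derived).

no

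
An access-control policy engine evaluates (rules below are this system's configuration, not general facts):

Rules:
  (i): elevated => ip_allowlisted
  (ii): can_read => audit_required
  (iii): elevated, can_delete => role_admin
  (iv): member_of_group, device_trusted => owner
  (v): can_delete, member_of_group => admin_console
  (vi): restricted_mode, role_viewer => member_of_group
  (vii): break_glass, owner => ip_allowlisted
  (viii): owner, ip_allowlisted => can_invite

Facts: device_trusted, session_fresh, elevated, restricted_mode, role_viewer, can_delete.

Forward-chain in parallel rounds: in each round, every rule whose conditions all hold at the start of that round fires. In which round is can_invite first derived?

3

Round 1 fires (i), (iii), (vi), giving ip_allowlisted, role_admin, member_of_group.
Round 2 fires (iv), (v), giving owner, admin_console.
Round 3 fires (viii), giving can_invite.
can_invite first appears in round 3.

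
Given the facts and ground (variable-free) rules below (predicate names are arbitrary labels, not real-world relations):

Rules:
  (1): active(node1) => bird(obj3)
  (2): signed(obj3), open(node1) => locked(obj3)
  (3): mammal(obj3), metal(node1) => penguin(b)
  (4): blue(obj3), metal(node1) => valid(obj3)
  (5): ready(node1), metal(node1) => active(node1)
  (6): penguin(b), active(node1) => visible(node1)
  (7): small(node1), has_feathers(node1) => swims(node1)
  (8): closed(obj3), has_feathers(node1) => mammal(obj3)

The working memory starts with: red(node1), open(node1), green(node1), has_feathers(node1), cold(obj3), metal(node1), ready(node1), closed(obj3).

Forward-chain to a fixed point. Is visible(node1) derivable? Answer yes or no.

Round 1: (5) [ready(node1), metal(node1) => active(node1)]; (8) [closed(obj3), has_feathers(node1) => mammal(obj3)]. New: active(node1), mammal(obj3).
Round 2: (1) [active(node1) => bird(obj3)]; (3) [mammal(obj3), metal(node1) => penguin(b)]. New: bird(obj3), penguin(b).
Round 3: (6) [penguin(b), active(node1) => visible(node1)]. New: visible(node1).
visible(node1) appears in round 3, so it is derivable.

yes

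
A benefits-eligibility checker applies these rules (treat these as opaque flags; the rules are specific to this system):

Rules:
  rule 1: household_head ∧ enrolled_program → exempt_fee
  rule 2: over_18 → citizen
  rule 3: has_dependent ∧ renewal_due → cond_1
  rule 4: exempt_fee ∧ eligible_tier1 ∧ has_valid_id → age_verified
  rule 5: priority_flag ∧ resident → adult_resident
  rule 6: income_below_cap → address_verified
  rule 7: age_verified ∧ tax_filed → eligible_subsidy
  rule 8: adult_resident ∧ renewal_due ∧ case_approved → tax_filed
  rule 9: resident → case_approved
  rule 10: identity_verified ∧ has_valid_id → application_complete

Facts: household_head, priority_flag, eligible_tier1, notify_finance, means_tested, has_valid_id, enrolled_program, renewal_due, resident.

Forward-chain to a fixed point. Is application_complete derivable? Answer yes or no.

no

Round 1 fires rule 1, rule 5, rule 9, giving exempt_fee, adult_resident, case_approved.
Round 2 fires rule 4, rule 8, giving age_verified, tax_filed.
Round 3 fires rule 7, giving eligible_subsidy.
Fixed point reached. application_complete is concluded only by rule 10; rule 10 needs identity_verified (never derived).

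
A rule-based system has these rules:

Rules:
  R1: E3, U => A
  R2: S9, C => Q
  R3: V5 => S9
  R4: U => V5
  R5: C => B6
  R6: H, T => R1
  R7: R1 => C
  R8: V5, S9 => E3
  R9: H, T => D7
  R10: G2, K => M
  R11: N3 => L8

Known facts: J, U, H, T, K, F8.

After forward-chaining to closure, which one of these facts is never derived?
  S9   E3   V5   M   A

Round 1 — R4, R6, R9, derive V5, R1, D7.
Round 2 — R3, R7, derive S9, C.
Round 3 — R2, R5, R8, derive Q, B6, E3.
Round 4 — R1, derive A.
Derived: E3 (round 3), V5 (round 1), A (round 4), S9 (round 2). M never appears in any round.

M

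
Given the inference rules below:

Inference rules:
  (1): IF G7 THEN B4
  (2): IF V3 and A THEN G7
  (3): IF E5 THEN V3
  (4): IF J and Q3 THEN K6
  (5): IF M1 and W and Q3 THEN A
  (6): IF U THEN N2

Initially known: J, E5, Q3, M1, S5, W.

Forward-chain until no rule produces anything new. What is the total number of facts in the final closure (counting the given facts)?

11

Round 1 fires (3), (4), (5), giving V3, K6, A.
Round 2 fires (2), giving G7.
Round 3 fires (1), giving B4.
Closure: {A, B4, E5, G7, J, K6, M1, Q3, S5, V3, W} — 11 facts.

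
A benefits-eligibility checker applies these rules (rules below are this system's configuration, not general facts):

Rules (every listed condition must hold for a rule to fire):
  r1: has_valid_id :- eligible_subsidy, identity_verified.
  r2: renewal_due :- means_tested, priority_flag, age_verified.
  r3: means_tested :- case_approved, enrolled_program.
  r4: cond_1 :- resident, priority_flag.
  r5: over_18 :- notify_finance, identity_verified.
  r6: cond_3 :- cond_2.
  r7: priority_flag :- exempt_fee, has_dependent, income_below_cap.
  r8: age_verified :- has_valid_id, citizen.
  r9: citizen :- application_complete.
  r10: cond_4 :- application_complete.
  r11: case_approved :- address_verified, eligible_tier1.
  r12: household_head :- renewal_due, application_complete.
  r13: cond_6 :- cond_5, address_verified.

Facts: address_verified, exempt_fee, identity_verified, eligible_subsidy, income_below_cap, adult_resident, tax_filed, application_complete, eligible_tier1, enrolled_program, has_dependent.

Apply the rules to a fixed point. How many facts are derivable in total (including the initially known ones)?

20

Round 1: r1 [has_valid_id :- eligible_subsidy, identity_verified.]; r7 [priority_flag :- exempt_fee, has_dependent, income_below_cap.]; r9 [citizen :- application_complete.]; r10 [cond_4 :- application_complete.]; r11 [case_approved :- address_verified, eligible_tier1.]. New: has_valid_id, priority_flag, citizen, cond_4, case_approved.
Round 2: r3 [means_tested :- case_approved, enrolled_program.]; r8 [age_verified :- has_valid_id, citizen.]. New: means_tested, age_verified.
Round 3: r2 [renewal_due :- means_tested, priority_flag, age_verified.]. New: renewal_due.
Round 4: r12 [household_head :- renewal_due, application_complete.]. New: household_head.
Closure: {address_verified, adult_resident, age_verified, application_complete, case_approved, citizen, cond_4, eligible_subsidy, eligible_tier1, enrolled_program, exempt_fee, has_dependent, has_valid_id, household_head, identity_verified, income_below_cap, means_tested, priority_flag, renewal_due, tax_filed} — 20 facts.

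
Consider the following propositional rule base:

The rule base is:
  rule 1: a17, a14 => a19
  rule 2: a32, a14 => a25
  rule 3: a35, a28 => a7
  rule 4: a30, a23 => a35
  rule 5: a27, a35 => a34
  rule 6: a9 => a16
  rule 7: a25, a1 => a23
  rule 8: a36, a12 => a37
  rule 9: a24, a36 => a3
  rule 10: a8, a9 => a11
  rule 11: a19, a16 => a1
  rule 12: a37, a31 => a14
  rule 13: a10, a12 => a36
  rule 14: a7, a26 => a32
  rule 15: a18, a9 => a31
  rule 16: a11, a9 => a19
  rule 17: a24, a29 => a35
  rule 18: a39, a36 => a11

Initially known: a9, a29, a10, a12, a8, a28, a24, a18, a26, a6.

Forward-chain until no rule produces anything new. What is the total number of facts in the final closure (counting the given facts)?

24

Round 1 fires rule 6, rule 10, rule 13, rule 15, rule 17, giving a16, a11, a36, a31, a35.
Round 2 fires rule 3, rule 8, rule 9, rule 16, giving a7, a37, a3, a19.
Round 3 fires rule 11, rule 12, rule 14, giving a1, a14, a32.
Round 4 fires rule 2, giving a25.
Round 5 fires rule 7, giving a23.
Closure: {a1, a10, a11, a12, a14, a16, a18, a19, a23, a24, a25, a26, a28, a29, a3, a31, a32, a35, a36, a37, a6, a7, a8, a9} — 24 facts.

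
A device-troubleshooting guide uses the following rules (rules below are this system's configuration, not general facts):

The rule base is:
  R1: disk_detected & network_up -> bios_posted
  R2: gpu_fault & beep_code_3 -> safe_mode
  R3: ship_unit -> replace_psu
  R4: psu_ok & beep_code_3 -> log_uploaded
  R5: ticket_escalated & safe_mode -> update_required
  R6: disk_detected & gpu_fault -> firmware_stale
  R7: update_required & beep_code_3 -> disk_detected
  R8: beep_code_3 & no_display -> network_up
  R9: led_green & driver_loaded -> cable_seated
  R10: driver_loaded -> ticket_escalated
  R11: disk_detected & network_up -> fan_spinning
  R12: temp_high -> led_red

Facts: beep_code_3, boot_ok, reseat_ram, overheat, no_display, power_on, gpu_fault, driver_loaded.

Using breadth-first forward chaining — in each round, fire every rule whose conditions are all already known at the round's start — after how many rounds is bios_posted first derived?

4

Round 1: R2 [gpu_fault & beep_code_3 -> safe_mode]; R8 [beep_code_3 & no_display -> network_up]; R10 [driver_loaded -> ticket_escalated]. New: safe_mode, network_up, ticket_escalated.
Round 2: R5 [ticket_escalated & safe_mode -> update_required]. New: update_required.
Round 3: R7 [update_required & beep_code_3 -> disk_detected]. New: disk_detected.
Round 4: R1 [disk_detected & network_up -> bios_posted]; R6 [disk_detected & gpu_fault -> firmware_stale]; R11 [disk_detected & network_up -> fan_spinning]. New: bios_posted, firmware_stale, fan_spinning.
bios_posted first appears in round 4.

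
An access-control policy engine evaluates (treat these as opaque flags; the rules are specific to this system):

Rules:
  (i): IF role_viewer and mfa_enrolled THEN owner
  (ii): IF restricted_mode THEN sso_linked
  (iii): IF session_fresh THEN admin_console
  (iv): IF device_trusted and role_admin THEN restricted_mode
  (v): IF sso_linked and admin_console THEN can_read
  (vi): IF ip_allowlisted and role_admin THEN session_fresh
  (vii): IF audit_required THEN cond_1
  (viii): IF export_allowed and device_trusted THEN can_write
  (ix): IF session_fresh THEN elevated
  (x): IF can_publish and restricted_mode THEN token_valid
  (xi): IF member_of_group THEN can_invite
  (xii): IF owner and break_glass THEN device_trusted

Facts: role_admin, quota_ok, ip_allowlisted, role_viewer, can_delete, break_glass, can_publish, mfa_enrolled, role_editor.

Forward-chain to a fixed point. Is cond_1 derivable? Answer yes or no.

no

Round 1 — (i), (vi), derive owner, session_fresh.
Round 2 — (iii), (ix), (xii), derive admin_console, elevated, device_trusted.
Round 3 — (iv), derive restricted_mode.
Round 4 — (ii), (x), derive sso_linked, token_valid.
Round 5 — (v), derive can_read.
Fixed point reached. cond_1 is concluded only by (vii); (vii) needs audit_required (never derived).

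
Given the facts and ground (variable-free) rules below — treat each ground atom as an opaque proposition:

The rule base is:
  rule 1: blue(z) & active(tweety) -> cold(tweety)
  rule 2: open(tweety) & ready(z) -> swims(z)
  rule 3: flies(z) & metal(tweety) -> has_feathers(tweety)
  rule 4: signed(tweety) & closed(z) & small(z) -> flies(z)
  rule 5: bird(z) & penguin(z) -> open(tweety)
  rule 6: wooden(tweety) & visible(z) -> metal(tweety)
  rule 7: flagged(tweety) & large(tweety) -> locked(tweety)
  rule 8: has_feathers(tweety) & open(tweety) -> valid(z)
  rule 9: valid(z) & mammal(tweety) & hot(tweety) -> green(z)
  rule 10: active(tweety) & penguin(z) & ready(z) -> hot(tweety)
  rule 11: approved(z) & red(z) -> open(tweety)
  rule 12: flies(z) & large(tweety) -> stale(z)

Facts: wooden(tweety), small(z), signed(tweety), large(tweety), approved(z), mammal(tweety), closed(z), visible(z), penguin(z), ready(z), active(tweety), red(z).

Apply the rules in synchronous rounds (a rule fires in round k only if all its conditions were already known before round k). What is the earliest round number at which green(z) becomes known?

Round 1 fires rule 4, rule 6, rule 10, rule 11, giving flies(z), metal(tweety), hot(tweety), open(tweety).
Round 2 fires rule 2, rule 3, rule 12, giving swims(z), has_feathers(tweety), stale(z).
Round 3 fires rule 8, giving valid(z).
Round 4 fires rule 9, giving green(z).
green(z) first appears in round 4.

4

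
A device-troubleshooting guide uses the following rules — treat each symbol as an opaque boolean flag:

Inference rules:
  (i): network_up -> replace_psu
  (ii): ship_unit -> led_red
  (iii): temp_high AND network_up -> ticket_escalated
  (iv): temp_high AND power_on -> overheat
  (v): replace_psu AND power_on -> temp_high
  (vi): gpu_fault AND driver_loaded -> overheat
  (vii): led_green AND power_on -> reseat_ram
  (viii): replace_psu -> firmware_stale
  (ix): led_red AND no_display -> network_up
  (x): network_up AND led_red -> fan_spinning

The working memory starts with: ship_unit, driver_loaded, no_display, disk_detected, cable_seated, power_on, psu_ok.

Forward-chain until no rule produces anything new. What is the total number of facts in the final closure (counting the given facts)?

Round 1: (ii) [ship_unit -> led_red]. Adds led_red.
Round 2: (ix) [led_red AND no_display -> network_up]. Adds network_up.
Round 3: (i) [network_up -> replace_psu]; (x) [network_up AND led_red -> fan_spinning]. Adds replace_psu, fan_spinning.
Round 4: (v) [replace_psu AND power_on -> temp_high]; (viii) [replace_psu -> firmware_stale]. Adds temp_high, firmware_stale.
Round 5: (iii) [temp_high AND network_up -> ticket_escalated]; (iv) [temp_high AND power_on -> overheat]. Adds ticket_escalated, overheat.
Closure: {cable_seated, disk_detected, driver_loaded, fan_spinning, firmware_stale, led_red, network_up, no_display, overheat, power_on, psu_ok, replace_psu, ship_unit, temp_high, ticket_escalated} — 15 facts.

15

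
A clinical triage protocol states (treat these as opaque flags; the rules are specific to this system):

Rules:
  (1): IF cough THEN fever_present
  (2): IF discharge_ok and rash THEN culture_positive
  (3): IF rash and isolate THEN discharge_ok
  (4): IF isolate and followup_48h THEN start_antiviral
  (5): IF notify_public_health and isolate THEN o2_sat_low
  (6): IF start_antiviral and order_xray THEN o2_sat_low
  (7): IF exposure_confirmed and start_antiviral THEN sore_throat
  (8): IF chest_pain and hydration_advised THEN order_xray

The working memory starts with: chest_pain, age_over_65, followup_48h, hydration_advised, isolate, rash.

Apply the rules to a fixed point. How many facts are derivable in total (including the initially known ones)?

11

Round 1 fires (3), (4), (8), giving discharge_ok, start_antiviral, order_xray.
Round 2 fires (2), (6), giving culture_positive, o2_sat_low.
Closure: {age_over_65, chest_pain, culture_positive, discharge_ok, followup_48h, hydration_advised, isolate, o2_sat_low, order_xray, rash, start_antiviral} — 11 facts.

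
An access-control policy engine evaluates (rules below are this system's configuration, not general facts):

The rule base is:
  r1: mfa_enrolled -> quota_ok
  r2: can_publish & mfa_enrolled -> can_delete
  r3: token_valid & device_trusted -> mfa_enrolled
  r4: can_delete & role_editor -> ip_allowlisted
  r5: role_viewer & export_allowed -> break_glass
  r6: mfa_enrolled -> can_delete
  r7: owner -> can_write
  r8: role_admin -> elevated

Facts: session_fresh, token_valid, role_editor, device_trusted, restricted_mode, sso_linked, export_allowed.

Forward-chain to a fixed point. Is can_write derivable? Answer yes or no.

Round 1: r3 [token_valid & device_trusted -> mfa_enrolled]. New: mfa_enrolled.
Round 2: r1 [mfa_enrolled -> quota_ok]; r6 [mfa_enrolled -> can_delete]. New: quota_ok, can_delete.
Round 3: r4 [can_delete & role_editor -> ip_allowlisted]. New: ip_allowlisted.
Fixed point reached. can_write is concluded only by r7; r7 needs owner (never derived).

no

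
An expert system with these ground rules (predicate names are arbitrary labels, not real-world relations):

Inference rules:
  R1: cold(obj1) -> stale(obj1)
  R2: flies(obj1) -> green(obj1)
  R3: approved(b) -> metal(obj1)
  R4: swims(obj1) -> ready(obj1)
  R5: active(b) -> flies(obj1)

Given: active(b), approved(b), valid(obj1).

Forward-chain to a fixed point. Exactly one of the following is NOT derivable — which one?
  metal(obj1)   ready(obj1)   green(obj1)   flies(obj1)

Round 1: R3 [approved(b) -> metal(obj1)]; R5 [active(b) -> flies(obj1)]. New: metal(obj1), flies(obj1).
Round 2: R2 [flies(obj1) -> green(obj1)]. New: green(obj1).
Derived: metal(obj1) (round 1), green(obj1) (round 2), flies(obj1) (round 1). ready(obj1) never appears in any round.

ready(obj1)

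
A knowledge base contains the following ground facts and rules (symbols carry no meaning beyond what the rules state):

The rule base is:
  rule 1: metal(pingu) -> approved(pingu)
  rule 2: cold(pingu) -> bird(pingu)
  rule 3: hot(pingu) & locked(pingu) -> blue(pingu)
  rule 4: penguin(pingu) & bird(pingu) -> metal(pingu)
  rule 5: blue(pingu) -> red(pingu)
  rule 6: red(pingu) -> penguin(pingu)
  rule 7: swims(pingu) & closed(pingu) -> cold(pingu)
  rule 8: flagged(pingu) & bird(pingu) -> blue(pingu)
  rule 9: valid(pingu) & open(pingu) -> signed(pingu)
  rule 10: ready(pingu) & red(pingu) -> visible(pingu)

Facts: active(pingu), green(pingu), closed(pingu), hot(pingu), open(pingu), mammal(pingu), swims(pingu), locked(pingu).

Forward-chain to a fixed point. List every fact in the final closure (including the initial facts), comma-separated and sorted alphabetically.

active(pingu), approved(pingu), bird(pingu), blue(pingu), closed(pingu), cold(pingu), green(pingu), hot(pingu), locked(pingu), mammal(pingu), metal(pingu), open(pingu), penguin(pingu), red(pingu), swims(pingu)

Round 1 — rule 3, rule 7, derive blue(pingu), cold(pingu).
Round 2 — rule 2, rule 5, derive bird(pingu), red(pingu).
Round 3 — rule 6, derive penguin(pingu).
Round 4 — rule 4, derive metal(pingu).
Round 5 — rule 1, derive approved(pingu).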